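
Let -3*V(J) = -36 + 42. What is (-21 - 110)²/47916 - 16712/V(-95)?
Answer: 400403257/47916 ≈ 8356.4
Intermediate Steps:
V(J) = -2 (V(J) = -(-36 + 42)/3 = -⅓*6 = -2)
(-21 - 110)²/47916 - 16712/V(-95) = (-21 - 110)²/47916 - 16712/(-2) = (-131)²*(1/47916) - 16712*(-½) = 17161*(1/47916) + 8356 = 17161/47916 + 8356 = 400403257/47916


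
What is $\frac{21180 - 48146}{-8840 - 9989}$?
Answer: $\frac{26966}{18829} \approx 1.4322$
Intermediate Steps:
$\frac{21180 - 48146}{-8840 - 9989} = - \frac{26966}{-8840 - 9989} = - \frac{26966}{-18829} = \left(-26966\right) \left(- \frac{1}{18829}\right) = \frac{26966}{18829}$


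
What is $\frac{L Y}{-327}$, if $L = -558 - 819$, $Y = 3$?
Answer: $\frac{1377}{109} \approx 12.633$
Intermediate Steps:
$L = -1377$
$\frac{L Y}{-327} = \frac{\left(-1377\right) 3}{-327} = \left(-4131\right) \left(- \frac{1}{327}\right) = \frac{1377}{109}$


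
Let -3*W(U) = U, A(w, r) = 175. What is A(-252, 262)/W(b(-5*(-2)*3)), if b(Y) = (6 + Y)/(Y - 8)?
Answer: -1925/6 ≈ -320.83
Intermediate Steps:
b(Y) = (6 + Y)/(-8 + Y)
W(U) = -U/3
A(-252, 262)/W(b(-5*(-2)*3)) = 175/((-(6 - 5*(-2)*3)/(3*(-8 - 5*(-2)*3)))) = 175/((-(6 + 10*3)/(3*(-8 + 10*3)))) = 175/((-(6 + 30)/(3*(-8 + 30)))) = 175/((-36/(3*22))) = 175/((-36/66)) = 175/((-⅓*18/11)) = 175/(-6/11) = 175*(-11/6) = -1925/6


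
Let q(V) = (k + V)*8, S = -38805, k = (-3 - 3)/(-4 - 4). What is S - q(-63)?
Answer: -38307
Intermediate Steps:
k = ¾ (k = -6/(-8) = -6*(-⅛) = ¾ ≈ 0.75000)
q(V) = 6 + 8*V (q(V) = (¾ + V)*8 = 6 + 8*V)
S - q(-63) = -38805 - (6 + 8*(-63)) = -38805 - (6 - 504) = -38805 - 1*(-498) = -38805 + 498 = -38307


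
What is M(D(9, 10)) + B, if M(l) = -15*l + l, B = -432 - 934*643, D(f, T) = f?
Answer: -601120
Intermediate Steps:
B = -600994 (B = -432 - 600562 = -600994)
M(l) = -14*l
M(D(9, 10)) + B = -14*9 - 600994 = -126 - 600994 = -601120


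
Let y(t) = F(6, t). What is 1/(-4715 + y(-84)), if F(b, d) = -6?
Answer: -1/4721 ≈ -0.00021182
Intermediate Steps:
y(t) = -6
1/(-4715 + y(-84)) = 1/(-4715 - 6) = 1/(-4721) = -1/4721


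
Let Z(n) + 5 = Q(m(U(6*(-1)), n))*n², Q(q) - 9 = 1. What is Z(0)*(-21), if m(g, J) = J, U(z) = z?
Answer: 105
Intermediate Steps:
Q(q) = 10 (Q(q) = 9 + 1 = 10)
Z(n) = -5 + 10*n²
Z(0)*(-21) = (-5 + 10*0²)*(-21) = (-5 + 10*0)*(-21) = (-5 + 0)*(-21) = -5*(-21) = 105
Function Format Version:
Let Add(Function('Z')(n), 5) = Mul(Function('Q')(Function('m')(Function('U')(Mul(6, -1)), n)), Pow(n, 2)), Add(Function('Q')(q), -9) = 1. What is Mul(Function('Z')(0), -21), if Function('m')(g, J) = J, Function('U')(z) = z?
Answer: 105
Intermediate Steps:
Function('Q')(q) = 10 (Function('Q')(q) = Add(9, 1) = 10)
Function('Z')(n) = Add(-5, Mul(10, Pow(n, 2)))
Mul(Function('Z')(0), -21) = Mul(Add(-5, Mul(10, Pow(0, 2))), -21) = Mul(Add(-5, Mul(10, 0)), -21) = Mul(Add(-5, 0), -21) = Mul(-5, -21) = 105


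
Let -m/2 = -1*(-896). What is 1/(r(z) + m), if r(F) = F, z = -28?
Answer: -1/1820 ≈ -0.00054945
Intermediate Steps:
m = -1792 (m = -(-2)*(-896) = -2*896 = -1792)
1/(r(z) + m) = 1/(-28 - 1792) = 1/(-1820) = -1/1820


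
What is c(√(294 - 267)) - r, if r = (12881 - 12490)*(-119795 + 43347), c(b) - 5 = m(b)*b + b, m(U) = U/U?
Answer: 29891173 + 6*√3 ≈ 2.9891e+7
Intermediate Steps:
m(U) = 1
c(b) = 5 + 2*b (c(b) = 5 + (1*b + b) = 5 + (b + b) = 5 + 2*b)
r = -29891168 (r = 391*(-76448) = -29891168)
c(√(294 - 267)) - r = (5 + 2*√(294 - 267)) - 1*(-29891168) = (5 + 2*√27) + 29891168 = (5 + 2*(3*√3)) + 29891168 = (5 + 6*√3) + 29891168 = 29891173 + 6*√3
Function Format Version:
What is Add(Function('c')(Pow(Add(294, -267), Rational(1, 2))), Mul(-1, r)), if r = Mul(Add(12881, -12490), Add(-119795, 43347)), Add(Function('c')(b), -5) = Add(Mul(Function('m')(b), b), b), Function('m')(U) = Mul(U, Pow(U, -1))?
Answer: Add(29891173, Mul(6, Pow(3, Rational(1, 2)))) ≈ 2.9891e+7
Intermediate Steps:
Function('m')(U) = 1
Function('c')(b) = Add(5, Mul(2, b)) (Function('c')(b) = Add(5, Add(Mul(1, b), b)) = Add(5, Add(b, b)) = Add(5, Mul(2, b)))
r = -29891168 (r = Mul(391, -76448) = -29891168)
Add(Function('c')(Pow(Add(294, -267), Rational(1, 2))), Mul(-1, r)) = Add(Add(5, Mul(2, Pow(Add(294, -267), Rational(1, 2)))), Mul(-1, -29891168)) = Add(Add(5, Mul(2, Pow(27, Rational(1, 2)))), 29891168) = Add(Add(5, Mul(2, Mul(3, Pow(3, Rational(1, 2))))), 29891168) = Add(Add(5, Mul(6, Pow(3, Rational(1, 2)))), 29891168) = Add(29891173, Mul(6, Pow(3, Rational(1, 2))))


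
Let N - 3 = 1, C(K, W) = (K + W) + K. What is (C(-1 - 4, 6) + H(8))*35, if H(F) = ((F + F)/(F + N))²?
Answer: -700/9 ≈ -77.778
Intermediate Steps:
C(K, W) = W + 2*K
N = 4 (N = 3 + 1 = 4)
H(F) = 4*F²/(4 + F)² (H(F) = ((F + F)/(F + 4))² = ((2*F)/(4 + F))² = (2*F/(4 + F))² = 4*F²/(4 + F)²)
(C(-1 - 4, 6) + H(8))*35 = ((6 + 2*(-1 - 4)) + 4*8²/(4 + 8)²)*35 = ((6 + 2*(-5)) + 4*64/12²)*35 = ((6 - 10) + 4*64*(1/144))*35 = (-4 + 16/9)*35 = -20/9*35 = -700/9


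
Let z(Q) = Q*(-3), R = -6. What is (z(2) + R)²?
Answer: 144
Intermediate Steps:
z(Q) = -3*Q
(z(2) + R)² = (-3*2 - 6)² = (-6 - 6)² = (-12)² = 144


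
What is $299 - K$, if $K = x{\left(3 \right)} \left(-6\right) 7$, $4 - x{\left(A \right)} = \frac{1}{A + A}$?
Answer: $460$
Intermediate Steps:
$x{\left(A \right)} = 4 - \frac{1}{2 A}$ ($x{\left(A \right)} = 4 - \frac{1}{A + A} = 4 - \frac{1}{2 A}$)
$K = -161$ ($K = \left(4 - \frac{1}{2 \cdot 3}\right) \left(-6\right) 7 = \left(4 - \frac{1}{6}\right) \left(-6\right) 7 = \frac{23}{6} \left(-6\right) 7 = \left(-23\right) 7 = -161$)
$299 - K = 299 - -161 = 299 + 161 = 460$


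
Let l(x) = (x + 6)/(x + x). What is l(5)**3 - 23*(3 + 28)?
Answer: -711669/1000 ≈ -711.67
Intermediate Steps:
l(x) = (6 + x)/(2*x) (l(x) = (6 + x)/((2*x)) = (6 + x)*(1/(2*x)) = (6 + x)/(2*x))
l(5)**3 - 23*(3 + 28) = ((1/2)*(6 + 5)/5)**3 - 23*(3 + 28) = ((1/2)*(1/5)*11)**3 - 23*31 = (11/10)**3 - 713 = 1331/1000 - 713 = -711669/1000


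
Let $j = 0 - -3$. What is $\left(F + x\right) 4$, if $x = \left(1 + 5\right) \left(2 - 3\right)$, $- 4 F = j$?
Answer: $-27$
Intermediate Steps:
$j = 3$ ($j = 0 + 3 = 3$)
$F = - \frac{3}{4}$ ($F = \left(- \frac{1}{4}\right) 3 = - \frac{3}{4} \approx -0.75$)
$x = -6$ ($x = 6 \left(-1\right) = -6$)
$\left(F + x\right) 4 = \left(- \frac{3}{4} - 6\right) 4 = \left(- \frac{27}{4}\right) 4 = -27$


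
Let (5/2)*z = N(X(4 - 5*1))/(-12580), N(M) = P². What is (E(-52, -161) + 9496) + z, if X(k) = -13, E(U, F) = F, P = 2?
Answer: 146792873/15725 ≈ 9335.0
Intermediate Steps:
N(M) = 4 (N(M) = 2² = 4)
z = -2/15725 (z = 2*(4/(-12580))/5 = 2*(4*(-1/12580))/5 = (⅖)*(-1/3145) = -2/15725 ≈ -0.00012719)
(E(-52, -161) + 9496) + z = (-161 + 9496) - 2/15725 = 9335 - 2/15725 = 146792873/15725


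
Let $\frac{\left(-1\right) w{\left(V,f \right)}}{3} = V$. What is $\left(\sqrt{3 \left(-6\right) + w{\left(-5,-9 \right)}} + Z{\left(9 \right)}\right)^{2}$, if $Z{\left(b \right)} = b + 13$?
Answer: $\left(22 + i \sqrt{3}\right)^{2} \approx 481.0 + 76.21 i$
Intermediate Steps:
$w{\left(V,f \right)} = - 3 V$
$Z{\left(b \right)} = 13 + b$
$\left(\sqrt{3 \left(-6\right) + w{\left(-5,-9 \right)}} + Z{\left(9 \right)}\right)^{2} = \left(\sqrt{3 \left(-6\right) - -15} + \left(13 + 9\right)\right)^{2} = \left(\sqrt{-18 + 15} + 22\right)^{2} = \left(\sqrt{-3} + 22\right)^{2} = \left(i \sqrt{3} + 22\right)^{2} = \left(22 + i \sqrt{3}\right)^{2}$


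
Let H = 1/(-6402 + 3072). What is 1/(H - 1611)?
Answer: -3330/5364631 ≈ -0.00062073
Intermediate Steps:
H = -1/3330 (H = 1/(-3330) = -1/3330 ≈ -0.00030030)
1/(H - 1611) = 1/(-1/3330 - 1611) = 1/(-5364631/3330) = -3330/5364631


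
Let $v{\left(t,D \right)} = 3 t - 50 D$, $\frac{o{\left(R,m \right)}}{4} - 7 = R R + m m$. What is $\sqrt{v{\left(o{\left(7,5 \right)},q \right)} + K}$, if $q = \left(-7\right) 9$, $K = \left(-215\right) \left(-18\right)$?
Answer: $6 \sqrt{222} \approx 89.398$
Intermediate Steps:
$o{\left(R,m \right)} = 28 + 4 R^{2} + 4 m^{2}$ ($o{\left(R,m \right)} = 28 + 4 \left(R R + m m\right) = 28 + 4 \left(R^{2} + m^{2}\right) = 28 + \left(4 R^{2} + 4 m^{2}\right) = 28 + 4 R^{2} + 4 m^{2}$)
$K = 3870$
$q = -63$
$v{\left(t,D \right)} = - 50 D + 3 t$
$\sqrt{v{\left(o{\left(7,5 \right)},q \right)} + K} = \sqrt{\left(\left(-50\right) \left(-63\right) + 3 \left(28 + 4 \cdot 7^{2} + 4 \cdot 5^{2}\right)\right) + 3870} = \sqrt{\left(3150 + 3 \left(28 + 4 \cdot 49 + 4 \cdot 25\right)\right) + 3870} = \sqrt{\left(3150 + 3 \left(28 + 196 + 100\right)\right) + 3870} = \sqrt{\left(3150 + 3 \cdot 324\right) + 3870} = \sqrt{\left(3150 + 972\right) + 3870} = \sqrt{4122 + 3870} = \sqrt{7992} = 6 \sqrt{222}$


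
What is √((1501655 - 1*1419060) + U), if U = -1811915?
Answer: 2*I*√432330 ≈ 1315.0*I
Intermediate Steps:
√((1501655 - 1*1419060) + U) = √((1501655 - 1*1419060) - 1811915) = √((1501655 - 1419060) - 1811915) = √(82595 - 1811915) = √(-1729320) = 2*I*√432330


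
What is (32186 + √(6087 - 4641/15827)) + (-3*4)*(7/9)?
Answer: 96530/3 + 6*√2990771/133 ≈ 32255.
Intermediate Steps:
(32186 + √(6087 - 4641/15827)) + (-3*4)*(7/9) = (32186 + √(6087 - 4641*1/15827)) - 84/9 = (32186 + √(6087 - 39/133)) - 12*7/9 = (32186 + √(809532/133)) - 28/3 = (32186 + 6*√2990771/133) - 28/3 = 96530/3 + 6*√2990771/133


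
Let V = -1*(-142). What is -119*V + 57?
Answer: -16841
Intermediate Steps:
V = 142
-119*V + 57 = -119*142 + 57 = -16898 + 57 = -16841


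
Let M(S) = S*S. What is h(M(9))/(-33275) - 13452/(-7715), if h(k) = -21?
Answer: 89555463/51343325 ≈ 1.7442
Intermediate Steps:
M(S) = S**2
h(M(9))/(-33275) - 13452/(-7715) = -21/(-33275) - 13452/(-7715) = -21*(-1/33275) - 13452*(-1/7715) = 21/33275 + 13452/7715 = 89555463/51343325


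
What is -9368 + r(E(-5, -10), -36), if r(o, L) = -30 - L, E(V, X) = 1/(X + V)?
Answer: -9362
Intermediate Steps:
E(V, X) = 1/(V + X)
-9368 + r(E(-5, -10), -36) = -9368 + (-30 - 1*(-36)) = -9368 + (-30 + 36) = -9368 + 6 = -9362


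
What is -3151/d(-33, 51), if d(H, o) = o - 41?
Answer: -3151/10 ≈ -315.10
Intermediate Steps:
d(H, o) = -41 + o
-3151/d(-33, 51) = -3151/(-41 + 51) = -3151/10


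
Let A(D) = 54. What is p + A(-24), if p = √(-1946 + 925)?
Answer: 54 + I*√1021 ≈ 54.0 + 31.953*I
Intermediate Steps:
p = I*√1021 (p = √(-1021) = I*√1021 ≈ 31.953*I)
p + A(-24) = I*√1021 + 54 = 54 + I*√1021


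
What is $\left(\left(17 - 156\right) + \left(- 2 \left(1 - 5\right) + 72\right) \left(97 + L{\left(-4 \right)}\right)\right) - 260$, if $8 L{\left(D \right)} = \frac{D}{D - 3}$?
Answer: $\frac{51567}{7} \approx 7366.7$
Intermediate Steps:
$L{\left(D \right)} = \frac{D}{8 \left(-3 + D\right)}$ ($L{\left(D \right)} = \frac{D \frac{1}{D - 3}}{8} = \frac{D \frac{1}{-3 + D}}{8} = \frac{D}{8 \left(-3 + D\right)}$)
$\left(\left(17 - 156\right) + \left(- 2 \left(1 - 5\right) + 72\right) \left(97 + L{\left(-4 \right)}\right)\right) - 260 = \left(\left(17 - 156\right) + \left(- 2 \left(1 - 5\right) + 72\right) \left(97 + \frac{1}{8} \left(-4\right) \frac{1}{-3 - 4}\right)\right) - 260 = \left(-139 + \left(\left(-2\right) \left(-4\right) + 72\right) \left(97 + \frac{1}{8} \left(-4\right) \frac{1}{-7}\right)\right) - 260 = \left(-139 + \left(8 + 72\right) \left(97 + \frac{1}{8} \left(-4\right) \left(- \frac{1}{7}\right)\right)\right) - 260 = \left(-139 + 80 \left(97 + \frac{1}{14}\right)\right) - 260 = \left(-139 + 80 \cdot \frac{1359}{14}\right) - 260 = \left(-139 + \frac{54360}{7}\right) - 260 = \frac{53387}{7} - 260 = \frac{51567}{7}$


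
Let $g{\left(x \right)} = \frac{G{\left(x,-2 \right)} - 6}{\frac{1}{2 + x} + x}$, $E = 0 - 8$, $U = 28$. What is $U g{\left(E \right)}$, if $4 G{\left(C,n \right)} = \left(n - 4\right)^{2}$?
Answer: $- \frac{72}{7} \approx -10.286$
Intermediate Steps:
$E = -8$
$G{\left(C,n \right)} = \frac{\left(-4 + n\right)^{2}}{4}$ ($G{\left(C,n \right)} = \frac{\left(n - 4\right)^{2}}{4} = \frac{\left(-4 + n\right)^{2}}{4}$)
$g{\left(x \right)} = \frac{3}{x + \frac{1}{2 + x}}$ ($g{\left(x \right)} = \frac{\frac{\left(-4 - 2\right)^{2}}{4} - 6}{\frac{1}{2 + x} + x} = \frac{\frac{\left(-6\right)^{2}}{4} - 6}{x + \frac{1}{2 + x}} = \frac{\frac{1}{4} \cdot 36 - 6}{x + \frac{1}{2 + x}} = \frac{9 - 6}{x + \frac{1}{2 + x}} = \frac{3}{x + \frac{1}{2 + x}}$)
$U g{\left(E \right)} = 28 \frac{3 \left(2 - 8\right)}{1 + \left(-8\right)^{2} + 2 \left(-8\right)} = 28 \cdot 3 \frac{1}{1 + 64 - 16} \left(-6\right) = 28 \cdot 3 \cdot \frac{1}{49} \left(-6\right) = 28 \left(- \frac{18}{49}\right) = - \frac{72}{7}$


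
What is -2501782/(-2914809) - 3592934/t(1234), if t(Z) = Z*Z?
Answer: -3331556404207/2219271446802 ≈ -1.5012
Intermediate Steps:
t(Z) = Z²
-2501782/(-2914809) - 3592934/t(1234) = -2501782/(-2914809) - 3592934/(1234²) = -2501782*(-1/2914809) - 3592934/1522756 = 2501782/2914809 - 3592934*1/1522756 = 2501782/2914809 - 1796467/761378 = -3331556404207/2219271446802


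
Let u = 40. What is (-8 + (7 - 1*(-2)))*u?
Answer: 40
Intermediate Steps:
(-8 + (7 - 1*(-2)))*u = (-8 + (7 - 1*(-2)))*40 = (-8 + (7 + 2))*40 = (-8 + 9)*40 = 1*40 = 40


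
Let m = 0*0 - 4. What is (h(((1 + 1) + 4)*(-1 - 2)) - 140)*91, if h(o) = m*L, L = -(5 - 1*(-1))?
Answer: -10556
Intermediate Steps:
m = -4 (m = 0 - 4 = -4)
L = -6 (L = -(5 + 1) = -1*6 = -6)
h(o) = 24 (h(o) = -4*(-6) = 24)
(h(((1 + 1) + 4)*(-1 - 2)) - 140)*91 = (24 - 140)*91 = -116*91 = -10556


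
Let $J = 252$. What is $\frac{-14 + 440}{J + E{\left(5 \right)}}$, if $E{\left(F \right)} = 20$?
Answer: $\frac{213}{136} \approx 1.5662$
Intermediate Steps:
$\frac{-14 + 440}{J + E{\left(5 \right)}} = \frac{-14 + 440}{252 + 20} = \frac{426}{272} = 426 \cdot \frac{1}{272} = \frac{213}{136}$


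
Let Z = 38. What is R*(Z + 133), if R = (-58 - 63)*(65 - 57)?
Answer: -165528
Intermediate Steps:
R = -968 (R = -121*8 = -968)
R*(Z + 133) = -968*(38 + 133) = -968*171 = -165528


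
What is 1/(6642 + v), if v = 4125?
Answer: 1/10767 ≈ 9.2876e-5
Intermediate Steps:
1/(6642 + v) = 1/(6642 + 4125) = 1/10767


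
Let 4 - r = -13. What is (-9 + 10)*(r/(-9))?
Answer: -17/9 ≈ -1.8889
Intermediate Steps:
r = 17 (r = 4 - 1*(-13) = 4 + 13 = 17)
(-9 + 10)*(r/(-9)) = (-9 + 10)*(17/(-9)) = 1*(17*(-⅑)) = 1*(-17/9) = -17/9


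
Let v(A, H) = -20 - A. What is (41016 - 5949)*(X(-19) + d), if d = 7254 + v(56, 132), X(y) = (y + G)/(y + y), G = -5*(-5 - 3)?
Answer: 9564278781/38 ≈ 2.5169e+8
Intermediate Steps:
G = 40 (G = -5*(-8) = 40)
X(y) = (40 + y)/(2*y) (X(y) = (y + 40)/(y + y) = (40 + y)/((2*y)) = (40 + y)*(1/(2*y)) = (40 + y)/(2*y))
d = 7178 (d = 7254 + (-20 - 1*56) = 7254 + (-20 - 56) = 7254 - 76 = 7178)
(41016 - 5949)*(X(-19) + d) = (41016 - 5949)*((½)*(40 - 19)/(-19) + 7178) = 35067*((½)*(-1/19)*21 + 7178) = 35067*(-21/38 + 7178) = 35067*(272743/38) = 9564278781/38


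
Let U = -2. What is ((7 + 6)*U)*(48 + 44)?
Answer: -2392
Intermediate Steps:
((7 + 6)*U)*(48 + 44) = ((7 + 6)*(-2))*(48 + 44) = (13*(-2))*92 = -26*92 = -2392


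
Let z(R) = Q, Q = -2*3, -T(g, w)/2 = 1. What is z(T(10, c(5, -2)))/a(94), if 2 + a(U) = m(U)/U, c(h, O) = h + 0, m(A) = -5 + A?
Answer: 188/33 ≈ 5.6970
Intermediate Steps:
c(h, O) = h
T(g, w) = -2 (T(g, w) = -2*1 = -2)
Q = -6
z(R) = -6
a(U) = -2 + (-5 + U)/U
z(T(10, c(5, -2)))/a(94) = -6*94/(-5 - 1*94) = -6*94/(-5 - 94) = -6/((1/94)*(-99)) = -6/(-99/94) = -6*(-94/99) = 188/33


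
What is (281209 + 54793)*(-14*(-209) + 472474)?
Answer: 159735350800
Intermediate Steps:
(281209 + 54793)*(-14*(-209) + 472474) = 336002*(2926 + 472474) = 336002*475400 = 159735350800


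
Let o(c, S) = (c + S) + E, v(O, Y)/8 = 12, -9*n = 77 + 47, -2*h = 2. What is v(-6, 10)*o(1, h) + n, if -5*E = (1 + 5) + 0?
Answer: -5804/45 ≈ -128.98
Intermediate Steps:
h = -1 (h = -½*2 = -1)
n = -124/9 (n = -(77 + 47)/9 = -⅑*124 = -124/9 ≈ -13.778)
E = -6/5 (E = -((1 + 5) + 0)/5 = -(6 + 0)/5 = -⅕*6 = -6/5 ≈ -1.2000)
v(O, Y) = 96 (v(O, Y) = 8*12 = 96)
o(c, S) = -6/5 + S + c (o(c, S) = (c + S) - 6/5 = (S + c) - 6/5 = -6/5 + S + c)
v(-6, 10)*o(1, h) + n = 96*(-6/5 - 1 + 1) - 124/9 = 96*(-6/5) - 124/9 = -576/5 - 124/9 = -5804/45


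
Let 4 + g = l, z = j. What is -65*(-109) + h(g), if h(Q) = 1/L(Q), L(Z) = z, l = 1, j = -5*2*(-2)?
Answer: 141701/20 ≈ 7085.0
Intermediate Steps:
j = 20 (j = -10*(-2) = 20)
z = 20
L(Z) = 20
g = -3 (g = -4 + 1 = -3)
h(Q) = 1/20
-65*(-109) + h(g) = -65*(-109) + 1/20 = 7085 + 1/20 = 141701/20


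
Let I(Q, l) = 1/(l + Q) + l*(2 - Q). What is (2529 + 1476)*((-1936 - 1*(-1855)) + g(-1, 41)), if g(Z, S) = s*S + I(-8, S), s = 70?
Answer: 140933280/11 ≈ 1.2812e+7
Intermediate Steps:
I(Q, l) = 1/(Q + l) + l*(2 - Q)
g(Z, S) = 70*S + (1 - 80*S + 10*S**2)/(-8 + S) (g(Z, S) = 70*S + (1 + 2*S**2 - 1*(-8)*S**2 - 1*S*(-8)**2 + 2*(-8)*S)/(-8 + S) = 70*S + (1 + 2*S**2 + 8*S**2 - 1*S*64 - 16*S)/(-8 + S) = 70*S + (1 + 2*S**2 + 8*S**2 - 64*S - 16*S)/(-8 + S) = 70*S + (1 - 80*S + 10*S**2)/(-8 + S))
(2529 + 1476)*((-1936 - 1*(-1855)) + g(-1, 41)) = (2529 + 1476)*((-1936 - 1*(-1855)) + (1 - 640*41 + 80*41**2)/(-8 + 41)) = 4005*((-1936 + 1855) + (1 - 26240 + 80*1681)/33) = 4005*(-81 + (1 - 26240 + 134480)/33) = 4005*(-81 + (1/33)*108241) = 4005*(-81 + 108241/33) = 4005*(105568/33) = 140933280/11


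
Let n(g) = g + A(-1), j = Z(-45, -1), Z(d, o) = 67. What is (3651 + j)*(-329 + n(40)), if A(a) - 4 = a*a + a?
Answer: -1059630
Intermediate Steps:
j = 67
A(a) = 4 + a + a² (A(a) = 4 + (a*a + a) = 4 + (a² + a) = 4 + (a + a²) = 4 + a + a²)
n(g) = 4 + g (n(g) = g + (4 - 1 + (-1)²) = g + (4 - 1 + 1) = g + 4 = 4 + g)
(3651 + j)*(-329 + n(40)) = (3651 + 67)*(-329 + (4 + 40)) = 3718*(-329 + 44) = 3718*(-285) = -1059630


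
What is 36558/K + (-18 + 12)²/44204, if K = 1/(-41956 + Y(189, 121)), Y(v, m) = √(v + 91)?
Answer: -16950327127839/11051 + 73116*√70 ≈ -1.5332e+9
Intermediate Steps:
Y(v, m) = √(91 + v)
K = 1/(-41956 + 2*√70) (K = 1/(-41956 + √(91 + 189)) = 1/(-41956 + √280) = 1/(-41956 + 2*√70) ≈ -2.3844e-5)
36558/K + (-18 + 12)²/44204 = 36558/(-10489/440076414 - √70/880152828) + (-18 + 12)²/44204 = 36558/(-10489/440076414 - √70/880152828) + (-6)²*(1/44204) = 36558/(-10489/440076414 - √70/880152828) + 36*(1/44204) = 36558/(-10489/440076414 - √70/880152828) + 9/11051 = 9/11051 + 36558/(-10489/440076414 - √70/880152828)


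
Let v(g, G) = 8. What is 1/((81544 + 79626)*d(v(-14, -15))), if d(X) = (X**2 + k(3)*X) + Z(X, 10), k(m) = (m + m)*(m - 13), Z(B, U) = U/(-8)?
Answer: -2/134496365 ≈ -1.4870e-8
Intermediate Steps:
Z(B, U) = -U/8 (Z(B, U) = U*(-1/8) = -U/8)
k(m) = 2*m*(-13 + m) (k(m) = (2*m)*(-13 + m) = 2*m*(-13 + m))
d(X) = -5/4 + X**2 - 60*X (d(X) = (X**2 + (2*3*(-13 + 3))*X) - 1/8*10 = (X**2 + (2*3*(-10))*X) - 5/4 = (X**2 - 60*X) - 5/4 = -5/4 + X**2 - 60*X)
1/((81544 + 79626)*d(v(-14, -15))) = 1/((81544 + 79626)*(-5/4 + 8**2 - 60*8)) = 1/(161170*(-5/4 + 64 - 480)) = 1/(161170*(-1669/4)) = (1/161170)*(-4/1669) = -2/134496365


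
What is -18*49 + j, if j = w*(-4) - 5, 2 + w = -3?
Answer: -867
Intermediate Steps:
w = -5 (w = -2 - 3 = -5)
j = 15 (j = -5*(-4) - 5 = 20 - 5 = 15)
-18*49 + j = -18*49 + 15 = -882 + 15 = -867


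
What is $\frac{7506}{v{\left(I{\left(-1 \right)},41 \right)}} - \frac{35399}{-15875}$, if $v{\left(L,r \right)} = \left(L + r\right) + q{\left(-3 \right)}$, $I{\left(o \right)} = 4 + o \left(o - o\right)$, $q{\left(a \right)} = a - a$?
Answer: $\frac{2683349}{15875} \approx 169.03$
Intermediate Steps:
$q{\left(a \right)} = 0$
$I{\left(o \right)} = 4$ ($I{\left(o \right)} = 4 + o 0 = 4 + 0 = 4$)
$v{\left(L,r \right)} = L + r$ ($v{\left(L,r \right)} = \left(L + r\right) + 0 = L + r$)
$\frac{7506}{v{\left(I{\left(-1 \right)},41 \right)}} - \frac{35399}{-15875} = \frac{7506}{4 + 41} - \frac{35399}{-15875} = \frac{7506}{45} - - \frac{35399}{15875} = 7506 \cdot \frac{1}{45} + \frac{35399}{15875} = \frac{834}{5} + \frac{35399}{15875} = \frac{2683349}{15875}$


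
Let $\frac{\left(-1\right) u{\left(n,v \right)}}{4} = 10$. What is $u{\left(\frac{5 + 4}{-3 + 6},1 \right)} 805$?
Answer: $-32200$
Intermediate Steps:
$u{\left(n,v \right)} = -40$ ($u{\left(n,v \right)} = \left(-4\right) 10 = -40$)
$u{\left(\frac{5 + 4}{-3 + 6},1 \right)} 805 = \left(-40\right) 805 = -32200$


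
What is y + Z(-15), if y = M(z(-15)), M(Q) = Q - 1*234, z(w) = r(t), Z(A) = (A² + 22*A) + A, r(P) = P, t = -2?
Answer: -356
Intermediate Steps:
Z(A) = A² + 23*A
z(w) = -2
M(Q) = -234 + Q (M(Q) = Q - 234 = -234 + Q)
y = -236 (y = -234 - 2 = -236)
y + Z(-15) = -236 - 15*(23 - 15) = -236 - 15*8 = -236 - 120 = -356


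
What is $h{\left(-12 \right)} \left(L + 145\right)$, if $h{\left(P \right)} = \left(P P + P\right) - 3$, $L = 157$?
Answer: $38958$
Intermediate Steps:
$h{\left(P \right)} = -3 + P + P^{2}$ ($h{\left(P \right)} = \left(P^{2} + P\right) - 3 = \left(P + P^{2}\right) - 3 = -3 + P + P^{2}$)
$h{\left(-12 \right)} \left(L + 145\right) = \left(-3 - 12 + \left(-12\right)^{2}\right) \left(157 + 145\right) = \left(-3 - 12 + 144\right) 302 = 129 \cdot 302 = 38958$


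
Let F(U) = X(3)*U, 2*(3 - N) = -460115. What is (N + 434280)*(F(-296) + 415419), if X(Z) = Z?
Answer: 550779463611/2 ≈ 2.7539e+11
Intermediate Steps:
N = 460121/2 (N = 3 - ½*(-460115) = 3 + 460115/2 = 460121/2 ≈ 2.3006e+5)
F(U) = 3*U
(N + 434280)*(F(-296) + 415419) = (460121/2 + 434280)*(3*(-296) + 415419) = 1328681*(-888 + 415419)/2 = (1328681/2)*414531 = 550779463611/2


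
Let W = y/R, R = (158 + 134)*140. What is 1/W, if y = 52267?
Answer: 40880/52267 ≈ 0.78214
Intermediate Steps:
R = 40880 (R = 292*140 = 40880)
W = 52267/40880 ≈ 1.2785
1/W = 1/(52267/40880) = 40880/52267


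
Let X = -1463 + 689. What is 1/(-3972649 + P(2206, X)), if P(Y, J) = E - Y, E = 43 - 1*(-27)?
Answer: -1/3974785 ≈ -2.5159e-7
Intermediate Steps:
E = 70 (E = 43 + 27 = 70)
X = -774
P(Y, J) = 70 - Y
1/(-3972649 + P(2206, X)) = 1/(-3972649 + (70 - 1*2206)) = 1/(-3972649 + (70 - 2206)) = 1/(-3972649 - 2136) = 1/(-3974785) = -1/3974785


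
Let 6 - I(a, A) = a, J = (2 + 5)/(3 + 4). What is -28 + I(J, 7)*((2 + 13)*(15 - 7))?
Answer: 572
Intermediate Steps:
J = 1 (J = 7/7 = 7*(⅐) = 1)
I(a, A) = 6 - a
-28 + I(J, 7)*((2 + 13)*(15 - 7)) = -28 + (6 - 1*1)*((2 + 13)*(15 - 7)) = -28 + (6 - 1)*(15*8) = -28 + 5*120 = -28 + 600 = 572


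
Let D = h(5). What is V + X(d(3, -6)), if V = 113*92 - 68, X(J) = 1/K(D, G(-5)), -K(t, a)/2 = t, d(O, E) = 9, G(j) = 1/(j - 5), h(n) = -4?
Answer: 82625/8 ≈ 10328.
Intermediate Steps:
D = -4
G(j) = 1/(-5 + j)
K(t, a) = -2*t
X(J) = ⅛ (X(J) = 1/(-2*(-4)) = 1/8 = ⅛)
V = 10328 (V = 10396 - 68 = 10328)
V + X(d(3, -6)) = 10328 + ⅛ = 82625/8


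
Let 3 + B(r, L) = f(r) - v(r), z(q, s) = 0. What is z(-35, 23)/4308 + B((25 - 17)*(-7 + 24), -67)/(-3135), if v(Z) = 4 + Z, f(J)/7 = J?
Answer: -809/3135 ≈ -0.25805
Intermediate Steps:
f(J) = 7*J
B(r, L) = -7 + 6*r (B(r, L) = -3 + (7*r - (4 + r)) = -3 + (7*r + (-4 - r)) = -3 + (-4 + 6*r) = -7 + 6*r)
z(-35, 23)/4308 + B((25 - 17)*(-7 + 24), -67)/(-3135) = 0/4308 + (-7 + 6*((25 - 17)*(-7 + 24)))/(-3135) = 0*(1/4308) + (-7 + 6*(8*17))*(-1/3135) = 0 + (-7 + 6*136)*(-1/3135) = 0 + (-7 + 816)*(-1/3135) = 0 + 809*(-1/3135) = 0 - 809/3135 = -809/3135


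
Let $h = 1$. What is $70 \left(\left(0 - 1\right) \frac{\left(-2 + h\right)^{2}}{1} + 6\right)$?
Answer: $350$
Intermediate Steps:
$70 \left(\left(0 - 1\right) \frac{\left(-2 + h\right)^{2}}{1} + 6\right) = 70 \left(\left(0 - 1\right) \frac{\left(-2 + 1\right)^{2}}{1} + 6\right) = 70 \left(\left(0 - 1\right) \left(-1\right)^{2} \cdot 1 + 6\right) = 70 \left(- 1 \cdot 1 + 6\right) = 70 \left(\left(-1\right) 1 + 6\right) = 70 \left(-1 + 6\right) = 70 \cdot 5 = 350$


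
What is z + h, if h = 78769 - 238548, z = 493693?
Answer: 333914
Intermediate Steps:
h = -159779
z + h = 493693 - 159779 = 333914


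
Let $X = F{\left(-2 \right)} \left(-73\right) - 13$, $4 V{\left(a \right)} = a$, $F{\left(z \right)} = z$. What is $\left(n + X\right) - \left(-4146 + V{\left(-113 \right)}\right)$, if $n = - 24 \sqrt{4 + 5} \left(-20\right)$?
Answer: $\frac{22989}{4} \approx 5747.3$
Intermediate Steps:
$V{\left(a \right)} = \frac{a}{4}$
$X = 133$ ($X = \left(-2\right) \left(-73\right) - 13 = 146 - 13 = 133$)
$n = 1440$ ($n = - 24 \sqrt{9} \left(-20\right) = \left(-24\right) 3 \left(-20\right) = \left(-72\right) \left(-20\right) = 1440$)
$\left(n + X\right) - \left(-4146 + V{\left(-113 \right)}\right) = \left(1440 + 133\right) - \left(-4146 + \frac{1}{4} \left(-113\right)\right) = 1573 + \left(\left(-4234 + 8380\right) - - \frac{113}{4}\right) = 1573 + \left(4146 + \frac{113}{4}\right) = 1573 + \frac{16697}{4} = \frac{22989}{4}$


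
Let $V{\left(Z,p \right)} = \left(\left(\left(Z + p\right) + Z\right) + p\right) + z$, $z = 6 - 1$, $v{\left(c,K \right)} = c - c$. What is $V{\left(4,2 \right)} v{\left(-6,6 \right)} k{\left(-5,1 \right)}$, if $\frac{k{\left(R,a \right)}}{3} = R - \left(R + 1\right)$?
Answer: $0$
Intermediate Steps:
$v{\left(c,K \right)} = 0$
$z = 5$ ($z = 6 - 1 = 5$)
$k{\left(R,a \right)} = -3$ ($k{\left(R,a \right)} = 3 \left(R - \left(R + 1\right)\right) = 3 \left(R - \left(1 + R\right)\right) = 3 \left(-1\right) = -3$)
$V{\left(Z,p \right)} = 5 + 2 Z + 2 p$ ($V{\left(Z,p \right)} = \left(\left(\left(Z + p\right) + Z\right) + p\right) + 5 = \left(\left(p + 2 Z\right) + p\right) + 5 = \left(2 Z + 2 p\right) + 5 = 5 + 2 Z + 2 p$)
$V{\left(4,2 \right)} v{\left(-6,6 \right)} k{\left(-5,1 \right)} = \left(5 + 2 \cdot 4 + 2 \cdot 2\right) 0 \left(-3\right) = \left(5 + 8 + 4\right) 0 \left(-3\right) = 17 \cdot 0 \left(-3\right) = 0 \left(-3\right) = 0$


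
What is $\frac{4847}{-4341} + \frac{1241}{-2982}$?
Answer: $- \frac{6613645}{4314954} \approx -1.5327$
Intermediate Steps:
$\frac{4847}{-4341} + \frac{1241}{-2982} = 4847 \left(- \frac{1}{4341}\right) + 1241 \left(- \frac{1}{2982}\right) = - \frac{4847}{4341} - \frac{1241}{2982} = - \frac{6613645}{4314954}$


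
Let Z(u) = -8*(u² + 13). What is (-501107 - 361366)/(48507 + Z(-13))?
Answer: -862473/47051 ≈ -18.331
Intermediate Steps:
Z(u) = -104 - 8*u² (Z(u) = -8*(13 + u²) = -104 - 8*u²)
(-501107 - 361366)/(48507 + Z(-13)) = (-501107 - 361366)/(48507 + (-104 - 8*(-13)²)) = -862473/(48507 + (-104 - 8*169)) = -862473/(48507 + (-104 - 1352)) = -862473/(48507 - 1456) = -862473/47051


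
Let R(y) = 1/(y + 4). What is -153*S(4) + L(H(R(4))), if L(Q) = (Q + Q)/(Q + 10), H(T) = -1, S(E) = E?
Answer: -5510/9 ≈ -612.22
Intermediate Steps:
R(y) = 1/(4 + y)
L(Q) = 2*Q/(10 + Q) (L(Q) = (2*Q)/(10 + Q) = 2*Q/(10 + Q))
-153*S(4) + L(H(R(4))) = -153*4 + 2*(-1)/(10 - 1) = -612 + 2*(-1)/9 = -612 + 2*(-1)*(⅑) = -612 - 2/9 = -5510/9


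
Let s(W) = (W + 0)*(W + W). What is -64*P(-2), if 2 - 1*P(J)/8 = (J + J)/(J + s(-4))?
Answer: -16384/15 ≈ -1092.3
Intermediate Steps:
s(W) = 2*W² (s(W) = W*(2*W) = 2*W²)
P(J) = 16 - 16*J/(32 + J) (P(J) = 16 - 8*(J + J)/(J + 2*(-4)²) = 16 - 8*2*J/(J + 2*16) = 16 - 8*2*J/(J + 32) = 16 - 8*2*J/(32 + J) = 16 - 16*J/(32 + J))
-64*P(-2) = -32768/(32 - 2) = -32768/30 = -64*256/15 = -16384/15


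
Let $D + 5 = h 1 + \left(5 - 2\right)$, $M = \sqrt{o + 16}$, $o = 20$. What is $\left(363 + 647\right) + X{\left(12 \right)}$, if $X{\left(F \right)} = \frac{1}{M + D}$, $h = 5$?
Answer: $\frac{9091}{9} \approx 1010.1$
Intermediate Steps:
$M = 6$ ($M = \sqrt{20 + 16} = \sqrt{36} = 6$)
$D = 3$ ($D = -5 + \left(5 \cdot 1 + \left(5 - 2\right)\right) = -5 + \left(5 + 3\right) = -5 + 8 = 3$)
$X{\left(F \right)} = \frac{1}{9}$ ($X{\left(F \right)} = \frac{1}{6 + 3} = \frac{1}{9}$)
$\left(363 + 647\right) + X{\left(12 \right)} = \left(363 + 647\right) + \frac{1}{9} = 1010 + \frac{1}{9} = \frac{9091}{9}$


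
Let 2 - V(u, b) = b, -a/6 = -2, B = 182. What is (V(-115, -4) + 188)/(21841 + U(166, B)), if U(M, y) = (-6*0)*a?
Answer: 194/21841 ≈ 0.0088824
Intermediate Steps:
a = 12 (a = -6*(-2) = 12)
V(u, b) = 2 - b
U(M, y) = 0 (U(M, y) = -6*0*12 = 0*12 = 0)
(V(-115, -4) + 188)/(21841 + U(166, B)) = ((2 - 1*(-4)) + 188)/(21841 + 0) = ((2 + 4) + 188)/21841 = (6 + 188)*(1/21841) = 194*(1/21841) = 194/21841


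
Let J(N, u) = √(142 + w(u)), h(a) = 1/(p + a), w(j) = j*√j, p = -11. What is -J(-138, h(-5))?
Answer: -√(9088 - I)/8 ≈ -11.916 + 0.00065561*I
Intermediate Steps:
w(j) = j^(3/2)
h(a) = 1/(-11 + a)
J(N, u) = √(142 + u^(3/2))
-J(-138, h(-5)) = -√(142 + (1/(-11 - 5))^(3/2)) = -√(142 + (1/(-16))^(3/2)) = -√(142 + (-1/16)^(3/2)) = -√(142 - I/64)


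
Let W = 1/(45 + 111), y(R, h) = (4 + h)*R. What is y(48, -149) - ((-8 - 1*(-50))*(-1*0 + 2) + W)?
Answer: -1098865/156 ≈ -7044.0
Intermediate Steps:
y(R, h) = R*(4 + h)
W = 1/156 ≈ 0.0064103
y(48, -149) - ((-8 - 1*(-50))*(-1*0 + 2) + W) = 48*(4 - 149) - ((-8 - 1*(-50))*(-1*0 + 2) + 1/156) = 48*(-145) - ((-8 + 50)*(0 + 2) + 1/156) = -6960 - (42*2 + 1/156) = -6960 - (84 + 1/156) = -6960 - 1*13105/156 = -6960 - 13105/156 = -1098865/156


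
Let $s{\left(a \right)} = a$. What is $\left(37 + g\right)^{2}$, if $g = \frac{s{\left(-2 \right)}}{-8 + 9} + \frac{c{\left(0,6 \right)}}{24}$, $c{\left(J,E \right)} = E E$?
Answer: $\frac{5329}{4} \approx 1332.3$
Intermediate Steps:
$c{\left(J,E \right)} = E^{2}$
$g = - \frac{1}{2}$ ($g = - \frac{2}{-8 + 9} + \frac{6^{2}}{24} = - \frac{2}{1} + 36 \cdot \frac{1}{24} = \left(-2\right) 1 + \frac{3}{2} = -2 + \frac{3}{2} = - \frac{1}{2} \approx -0.5$)
$\left(37 + g\right)^{2} = \left(37 - \frac{1}{2}\right)^{2} = \left(\frac{73}{2}\right)^{2} = \frac{5329}{4}$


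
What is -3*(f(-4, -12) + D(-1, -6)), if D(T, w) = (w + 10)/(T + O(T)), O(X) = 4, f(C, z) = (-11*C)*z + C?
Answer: 1592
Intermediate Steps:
f(C, z) = C - 11*C*z (f(C, z) = -11*C*z + C = C - 11*C*z)
D(T, w) = (10 + w)/(4 + T) (D(T, w) = (w + 10)/(T + 4) = (10 + w)/(4 + T))
-3*(f(-4, -12) + D(-1, -6)) = -3*(-4*(1 - 11*(-12)) + (10 - 6)/(4 - 1)) = -3*(-4*(1 + 132) + 4/3) = -3*(-4*133 + (⅓)*4) = -3*(-532 + 4/3) = -3*(-1592/3) = 1592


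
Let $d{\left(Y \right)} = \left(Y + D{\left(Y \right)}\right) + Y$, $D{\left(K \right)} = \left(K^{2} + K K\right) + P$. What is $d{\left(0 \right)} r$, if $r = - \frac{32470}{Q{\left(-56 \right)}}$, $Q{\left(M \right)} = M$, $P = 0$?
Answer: $0$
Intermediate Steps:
$r = \frac{16235}{28}$ ($r = - \frac{32470}{-56} = \left(-32470\right) \left(- \frac{1}{56}\right) = \frac{16235}{28} \approx 579.82$)
$D{\left(K \right)} = 2 K^{2}$ ($D{\left(K \right)} = \left(K^{2} + K K\right) + 0 = \left(K^{2} + K^{2}\right) + 0 = 2 K^{2} + 0 = 2 K^{2}$)
$d{\left(Y \right)} = 2 Y + 2 Y^{2}$ ($d{\left(Y \right)} = \left(Y + 2 Y^{2}\right) + Y = 2 Y + 2 Y^{2}$)
$d{\left(0 \right)} r = 2 \cdot 0 \left(1 + 0\right) \frac{16235}{28} = 2 \cdot 0 \cdot 1 \cdot \frac{16235}{28} = 0 \cdot \frac{16235}{28} = 0$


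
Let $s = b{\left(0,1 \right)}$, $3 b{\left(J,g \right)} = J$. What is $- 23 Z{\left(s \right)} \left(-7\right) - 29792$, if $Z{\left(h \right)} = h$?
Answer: $-29792$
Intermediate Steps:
$b{\left(J,g \right)} = \frac{J}{3}$
$s = 0$ ($s = \frac{1}{3} \cdot 0 = 0$)
$- 23 Z{\left(s \right)} \left(-7\right) - 29792 = \left(-23\right) 0 \left(-7\right) - 29792 = 0 \left(-7\right) - 29792 = 0 - 29792 = -29792$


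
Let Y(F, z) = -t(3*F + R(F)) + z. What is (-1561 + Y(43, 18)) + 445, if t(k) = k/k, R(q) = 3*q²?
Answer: -1099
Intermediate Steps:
t(k) = 1
Y(F, z) = -1 + z (Y(F, z) = -1*1 + z = -1 + z)
(-1561 + Y(43, 18)) + 445 = (-1561 + (-1 + 18)) + 445 = (-1561 + 17) + 445 = -1544 + 445 = -1099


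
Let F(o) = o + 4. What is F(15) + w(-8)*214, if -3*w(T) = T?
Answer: 1769/3 ≈ 589.67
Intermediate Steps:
F(o) = 4 + o
w(T) = -T/3
F(15) + w(-8)*214 = (4 + 15) - 1/3*(-8)*214 = 19 + (8/3)*214 = 19 + 1712/3 = 1769/3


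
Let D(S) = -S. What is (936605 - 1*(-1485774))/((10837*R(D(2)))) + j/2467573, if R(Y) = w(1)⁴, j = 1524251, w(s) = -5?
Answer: 16301339570542/16713180375625 ≈ 0.97536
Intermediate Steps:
R(Y) = 625 (R(Y) = (-5)⁴ = 625)
(936605 - 1*(-1485774))/((10837*R(D(2)))) + j/2467573 = (936605 - 1*(-1485774))/((10837*625)) + 1524251/2467573 = (936605 + 1485774)/6773125 + 1524251*(1/2467573) = 2422379*(1/6773125) + 1524251/2467573 = 2422379/6773125 + 1524251/2467573 = 16301339570542/16713180375625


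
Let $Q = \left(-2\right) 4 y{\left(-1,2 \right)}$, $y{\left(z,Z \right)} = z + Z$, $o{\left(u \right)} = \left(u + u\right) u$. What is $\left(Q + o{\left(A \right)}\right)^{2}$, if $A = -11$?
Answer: $54756$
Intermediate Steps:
$o{\left(u \right)} = 2 u^{2}$ ($o{\left(u \right)} = 2 u u = 2 u^{2}$)
$y{\left(z,Z \right)} = Z + z$
$Q = -8$ ($Q = \left(-2\right) 4 \left(2 - 1\right) = \left(-8\right) 1 = -8$)
$\left(Q + o{\left(A \right)}\right)^{2} = \left(-8 + 2 \left(-11\right)^{2}\right)^{2} = \left(-8 + 2 \cdot 121\right)^{2} = \left(-8 + 242\right)^{2} = 234^{2} = 54756$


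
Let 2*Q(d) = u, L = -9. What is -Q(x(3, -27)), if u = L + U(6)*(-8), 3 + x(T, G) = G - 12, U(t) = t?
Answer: 57/2 ≈ 28.500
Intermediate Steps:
x(T, G) = -15 + G (x(T, G) = -3 + (G - 12) = -3 + (-12 + G) = -15 + G)
u = -57 (u = -9 + 6*(-8) = -9 - 48 = -57)
Q(d) = -57/2 (Q(d) = (½)*(-57) = -57/2)
-Q(x(3, -27)) = -1*(-57/2) = 57/2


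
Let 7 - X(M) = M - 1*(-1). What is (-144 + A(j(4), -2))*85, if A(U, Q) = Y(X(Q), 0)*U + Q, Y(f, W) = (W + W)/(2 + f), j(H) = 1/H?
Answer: -12410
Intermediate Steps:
X(M) = 6 - M (X(M) = 7 - (M - 1*(-1)) = 7 - (M + 1) = 7 - (1 + M) = 7 + (-1 - M) = 6 - M)
Y(f, W) = 2*W/(2 + f) (Y(f, W) = (2*W)/(2 + f) = 2*W/(2 + f))
A(U, Q) = Q (A(U, Q) = (2*0/(2 + (6 - Q)))*U + Q = (2*0/(8 - Q))*U + Q = 0*U + Q = 0 + Q = Q)
(-144 + A(j(4), -2))*85 = (-144 - 2)*85 = -146*85 = -12410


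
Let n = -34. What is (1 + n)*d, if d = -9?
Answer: 297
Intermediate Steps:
(1 + n)*d = (1 - 34)*(-9) = -33*(-9) = 297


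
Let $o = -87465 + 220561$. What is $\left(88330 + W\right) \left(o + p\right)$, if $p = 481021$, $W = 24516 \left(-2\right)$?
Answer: $24133569866$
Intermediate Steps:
$W = -49032$
$o = 133096$
$\left(88330 + W\right) \left(o + p\right) = \left(88330 - 49032\right) \left(133096 + 481021\right) = 39298 \cdot 614117 = 24133569866$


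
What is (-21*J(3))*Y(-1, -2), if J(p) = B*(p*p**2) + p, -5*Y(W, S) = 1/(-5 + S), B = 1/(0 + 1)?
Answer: -18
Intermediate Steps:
B = 1 (B = 1/1 = 1)
Y(W, S) = -1/(5*(-5 + S))
J(p) = p + p**3 (J(p) = 1*(p*p**2) + p = 1*p**3 + p = p**3 + p = p + p**3)
(-21*J(3))*Y(-1, -2) = (-21*(3 + 3**3))*(-1/(-25 + 5*(-2))) = (-21*(3 + 27))*(-1/(-25 - 10)) = (-21*30)*(-1/(-35)) = -(-630)*(-1)/35 = -630*1/35 = -18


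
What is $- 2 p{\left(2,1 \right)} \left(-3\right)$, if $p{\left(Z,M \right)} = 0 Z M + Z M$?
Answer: $12$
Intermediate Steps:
$p{\left(Z,M \right)} = M Z$ ($p{\left(Z,M \right)} = 0 M + M Z = 0 + M Z = M Z$)
$- 2 p{\left(2,1 \right)} \left(-3\right) = - 2 \cdot 1 \cdot 2 \left(-3\right) = \left(-2\right) 2 \left(-3\right) = \left(-4\right) \left(-3\right) = 12$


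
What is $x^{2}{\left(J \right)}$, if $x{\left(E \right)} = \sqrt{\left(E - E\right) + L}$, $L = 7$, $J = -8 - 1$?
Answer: $7$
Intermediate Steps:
$J = -9$ ($J = -8 - 1 = -9$)
$x{\left(E \right)} = \sqrt{7}$ ($x{\left(E \right)} = \sqrt{\left(E - E\right) + 7} = \sqrt{0 + 7} = \sqrt{7}$)
$x^{2}{\left(J \right)} = \left(\sqrt{7}\right)^{2} = 7$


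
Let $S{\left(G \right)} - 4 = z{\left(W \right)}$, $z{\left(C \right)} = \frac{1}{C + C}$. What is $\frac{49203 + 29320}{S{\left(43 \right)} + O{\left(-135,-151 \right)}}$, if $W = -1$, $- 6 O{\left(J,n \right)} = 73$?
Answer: $- \frac{235569}{26} \approx -9060.3$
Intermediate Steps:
$O{\left(J,n \right)} = - \frac{73}{6}$ ($O{\left(J,n \right)} = \left(- \frac{1}{6}\right) 73 = - \frac{73}{6}$)
$z{\left(C \right)} = \frac{1}{2 C}$
$S{\left(G \right)} = \frac{7}{2}$ ($S{\left(G \right)} = 4 + \frac{1}{2 \left(-1\right)} = 4 + \frac{1}{2} \left(-1\right) = 4 - \frac{1}{2} = \frac{7}{2}$)
$\frac{49203 + 29320}{S{\left(43 \right)} + O{\left(-135,-151 \right)}} = \frac{49203 + 29320}{\frac{7}{2} - \frac{73}{6}} = \frac{78523}{- \frac{26}{3}} = 78523 \left(- \frac{3}{26}\right) = - \frac{235569}{26}$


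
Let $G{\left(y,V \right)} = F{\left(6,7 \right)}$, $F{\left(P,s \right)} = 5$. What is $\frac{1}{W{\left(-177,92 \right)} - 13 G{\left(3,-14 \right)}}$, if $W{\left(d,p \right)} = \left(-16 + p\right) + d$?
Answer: $- \frac{1}{166} \approx -0.0060241$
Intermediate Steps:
$G{\left(y,V \right)} = 5$
$W{\left(d,p \right)} = -16 + d + p$
$\frac{1}{W{\left(-177,92 \right)} - 13 G{\left(3,-14 \right)}} = \frac{1}{\left(-16 - 177 + 92\right) - 65} = \frac{1}{-101 - 65} = \frac{1}{-166} = - \frac{1}{166}$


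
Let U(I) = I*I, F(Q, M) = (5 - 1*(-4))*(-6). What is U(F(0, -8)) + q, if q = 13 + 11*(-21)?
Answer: 2698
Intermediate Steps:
F(Q, M) = -54 (F(Q, M) = (5 + 4)*(-6) = 9*(-6) = -54)
U(I) = I²
q = -218 (q = 13 - 231 = -218)
U(F(0, -8)) + q = (-54)² - 218 = 2916 - 218 = 2698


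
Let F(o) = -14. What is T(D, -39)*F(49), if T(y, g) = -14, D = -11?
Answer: 196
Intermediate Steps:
T(D, -39)*F(49) = -14*(-14) = 196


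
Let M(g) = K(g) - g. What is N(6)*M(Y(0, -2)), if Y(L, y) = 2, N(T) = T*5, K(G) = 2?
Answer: 0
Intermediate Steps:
N(T) = 5*T
M(g) = 2 - g
N(6)*M(Y(0, -2)) = (5*6)*(2 - 1*2) = 30*(2 - 2) = 30*0 = 0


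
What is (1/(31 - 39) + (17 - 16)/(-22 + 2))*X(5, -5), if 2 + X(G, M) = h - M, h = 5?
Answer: -7/5 ≈ -1.4000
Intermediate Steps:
X(G, M) = 3 - M (X(G, M) = -2 + (5 - M) = 3 - M)
(1/(31 - 39) + (17 - 16)/(-22 + 2))*X(5, -5) = (1/(31 - 39) + (17 - 16)/(-22 + 2))*(3 - 1*(-5)) = (1/(-8) + 1/(-20))*(3 + 5) = (-⅛ + 1*(-1/20))*8 = (-⅛ - 1/20)*8 = -7/40*8 = -7/5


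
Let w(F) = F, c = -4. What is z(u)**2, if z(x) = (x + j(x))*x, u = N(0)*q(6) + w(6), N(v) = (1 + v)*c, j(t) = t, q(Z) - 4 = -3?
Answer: 64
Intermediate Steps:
q(Z) = 1 (q(Z) = 4 - 3 = 1)
N(v) = -4 - 4*v (N(v) = (1 + v)*(-4) = -4 - 4*v)
u = 2 (u = (-4 - 4*0)*1 + 6 = (-4 + 0)*1 + 6 = -4*1 + 6 = -4 + 6 = 2)
z(x) = 2*x**2 (z(x) = (x + x)*x = (2*x)*x = 2*x**2)
z(u)**2 = (2*2**2)**2 = (2*4)**2 = 8**2 = 64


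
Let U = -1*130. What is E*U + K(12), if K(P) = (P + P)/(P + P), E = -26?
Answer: 3381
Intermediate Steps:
U = -130
K(P) = 1 (K(P) = (2*P)/((2*P)) = (2*P)*(1/(2*P)) = 1)
E*U + K(12) = -26*(-130) + 1 = 3380 + 1 = 3381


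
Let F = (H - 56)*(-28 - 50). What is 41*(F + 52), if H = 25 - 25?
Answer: 181220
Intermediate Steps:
H = 0
F = 4368 (F = (0 - 56)*(-28 - 50) = -56*(-78) = 4368)
41*(F + 52) = 41*(4368 + 52) = 41*4420 = 181220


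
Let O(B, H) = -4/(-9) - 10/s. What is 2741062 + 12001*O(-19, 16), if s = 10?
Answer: 24609553/9 ≈ 2.7344e+6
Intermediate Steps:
O(B, H) = -5/9 (O(B, H) = -4/(-9) - 10/10 = -4*(-⅑) - 10*⅒ = 4/9 - 1 = -5/9)
2741062 + 12001*O(-19, 16) = 2741062 + 12001*(-5/9) = 2741062 - 60005/9 = 24609553/9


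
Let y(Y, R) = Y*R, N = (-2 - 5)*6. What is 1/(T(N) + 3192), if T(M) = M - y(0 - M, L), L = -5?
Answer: 1/3360 ≈ 0.00029762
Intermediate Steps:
N = -42 (N = -7*6 = -42)
y(Y, R) = R*Y
T(M) = -4*M (T(M) = M - (-5)*(0 - M) = M - (-5)*(-M) = M - 5*M = -4*M)
1/(T(N) + 3192) = 1/(-4*(-42) + 3192) = 1/(168 + 3192) = 1/3360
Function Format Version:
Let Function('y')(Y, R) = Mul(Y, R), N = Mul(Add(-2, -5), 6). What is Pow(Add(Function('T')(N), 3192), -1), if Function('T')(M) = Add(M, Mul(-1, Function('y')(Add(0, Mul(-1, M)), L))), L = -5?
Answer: Rational(1, 3360) ≈ 0.00029762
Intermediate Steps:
N = -42 (N = Mul(-7, 6) = -42)
Function('y')(Y, R) = Mul(R, Y)
Function('T')(M) = Mul(-4, M) (Function('T')(M) = Add(M, Mul(-1, Mul(-5, Add(0, Mul(-1, M))))) = Add(M, Mul(-1, Mul(-5, Mul(-1, M)))) = Add(M, Mul(-1, Mul(5, M))) = Add(M, Mul(-5, M)) = Mul(-4, M))
Pow(Add(Function('T')(N), 3192), -1) = Pow(Add(Mul(-4, -42), 3192), -1) = Pow(Add(168, 3192), -1) = Pow(3360, -1) = Rational(1, 3360)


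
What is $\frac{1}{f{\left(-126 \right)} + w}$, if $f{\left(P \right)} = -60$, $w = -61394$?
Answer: $- \frac{1}{61454} \approx -1.6272 \cdot 10^{-5}$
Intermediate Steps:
$\frac{1}{f{\left(-126 \right)} + w} = \frac{1}{-60 - 61394} = \frac{1}{-61454} = - \frac{1}{61454}$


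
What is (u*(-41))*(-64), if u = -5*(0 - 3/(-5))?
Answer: -7872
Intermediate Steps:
u = -3 (u = -5*(0 - 3*(-1/5)) = -5*(0 + 3/5) = -5*3/5 = -3)
(u*(-41))*(-64) = -3*(-41)*(-64) = 123*(-64) = -7872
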